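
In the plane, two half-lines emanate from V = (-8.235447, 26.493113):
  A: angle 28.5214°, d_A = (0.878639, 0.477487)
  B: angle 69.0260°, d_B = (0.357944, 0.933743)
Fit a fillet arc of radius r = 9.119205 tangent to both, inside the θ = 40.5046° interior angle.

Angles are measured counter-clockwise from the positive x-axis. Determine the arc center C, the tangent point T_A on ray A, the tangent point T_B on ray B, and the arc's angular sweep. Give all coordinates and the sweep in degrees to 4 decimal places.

center=(9.1264,46.3070) T_A=(13.4807,38.2945) T_B=(0.6114,49.5712) sweep=139.4954

bisector direction at 48.7737° = (0.659035,0.752112)
center distance |VC| = r/sin(θ/2) = 9.119205/sin(20.2523°) = 26.344304
C = V + |VC|·bis = (9.1264,46.3070)
T_A = V + ((C−V)·d_A)·d_A = V + 24.7156·d_A = (13.4807,38.2945)
T_B = V + ((C−V)·d_B)·d_B = V + 24.7156·d_B = (0.6114,49.5712)
sweep = 180° − θ = 139.4954°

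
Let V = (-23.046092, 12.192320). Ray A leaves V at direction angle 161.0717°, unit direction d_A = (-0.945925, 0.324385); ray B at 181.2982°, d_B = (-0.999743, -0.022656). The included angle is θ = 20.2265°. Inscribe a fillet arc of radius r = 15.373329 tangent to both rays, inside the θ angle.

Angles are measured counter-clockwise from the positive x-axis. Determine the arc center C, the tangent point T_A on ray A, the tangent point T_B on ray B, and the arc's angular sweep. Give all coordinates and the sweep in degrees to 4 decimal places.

bisector direction at 171.1849° = (-0.988188,0.153245)
center distance |VC| = r/sin(θ/2) = 15.373329/sin(10.1133°) = 87.550227
C = V + |VC|·bis = (-109.5622,25.6090)
T_A = V + ((C−V)·d_A)·d_A = V + 86.1899·d_A = (-104.5753,40.1510)
T_B = V + ((C−V)·d_B)·d_B = V + 86.1899·d_B = (-109.2139,10.2396)
sweep = 180° − θ = 159.7735°

center=(-109.5622,25.6090) T_A=(-104.5753,40.1510) T_B=(-109.2139,10.2396) sweep=159.7735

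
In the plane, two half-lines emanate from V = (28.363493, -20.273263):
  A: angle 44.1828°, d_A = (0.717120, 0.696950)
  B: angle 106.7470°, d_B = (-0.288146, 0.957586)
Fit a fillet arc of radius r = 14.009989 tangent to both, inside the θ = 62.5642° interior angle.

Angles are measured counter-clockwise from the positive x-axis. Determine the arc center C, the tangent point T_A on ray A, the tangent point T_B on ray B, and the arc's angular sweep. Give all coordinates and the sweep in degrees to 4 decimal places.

center=(35.1350,5.8443) T_A=(44.8993,-4.2026) T_B=(21.7192,1.8073) sweep=117.4358

bisector direction at 75.4649° = (0.250973,0.967994)
center distance |VC| = r/sin(θ/2) = 14.009989/sin(31.2821°) = 26.981090
C = V + |VC|·bis = (35.1350,5.8443)
T_A = V + ((C−V)·d_A)·d_A = V + 23.0586·d_A = (44.8993,-4.2026)
T_B = V + ((C−V)·d_B)·d_B = V + 23.0586·d_B = (21.7192,1.8073)
sweep = 180° − θ = 117.4358°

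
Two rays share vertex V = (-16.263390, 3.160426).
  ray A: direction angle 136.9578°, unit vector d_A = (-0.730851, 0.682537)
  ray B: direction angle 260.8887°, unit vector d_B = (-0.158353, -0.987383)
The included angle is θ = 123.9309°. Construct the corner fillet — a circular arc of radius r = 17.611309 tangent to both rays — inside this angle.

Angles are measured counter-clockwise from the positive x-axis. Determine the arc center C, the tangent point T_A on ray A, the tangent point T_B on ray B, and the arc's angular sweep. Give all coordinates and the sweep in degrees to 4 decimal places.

center=(-35.1375,-3.3102) T_A=(-23.1171,9.5611) T_B=(-17.7484,-6.0990) sweep=56.0691

bisector direction at 198.9232° = (-0.945954,-0.324301)
center distance |VC| = r/sin(θ/2) = 17.611309/sin(61.9654°) = 19.952442
C = V + |VC|·bis = (-35.1375,-3.3102)
T_A = V + ((C−V)·d_A)·d_A = V + 9.3777·d_A = (-23.1171,9.5611)
T_B = V + ((C−V)·d_B)·d_B = V + 9.3777·d_B = (-17.7484,-6.0990)
sweep = 180° − θ = 56.0691°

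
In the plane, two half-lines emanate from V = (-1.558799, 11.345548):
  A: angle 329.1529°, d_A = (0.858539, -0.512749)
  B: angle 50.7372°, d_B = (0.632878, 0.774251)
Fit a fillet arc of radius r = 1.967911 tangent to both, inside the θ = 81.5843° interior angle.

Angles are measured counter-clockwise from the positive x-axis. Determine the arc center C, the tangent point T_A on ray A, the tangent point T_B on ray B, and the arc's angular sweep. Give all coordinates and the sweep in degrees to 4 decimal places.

center=(1.4081,11.8658) T_A=(0.3991,10.1762) T_B=(-0.1155,13.1112) sweep=98.4157

bisector direction at 9.9451° = (0.984974,0.172704)
center distance |VC| = r/sin(θ/2) = 1.967911/sin(40.7921°) = 3.012185
C = V + |VC|·bis = (1.4081,11.8658)
T_A = V + ((C−V)·d_A)·d_A = V + 2.2805·d_A = (0.3991,10.1762)
T_B = V + ((C−V)·d_B)·d_B = V + 2.2805·d_B = (-0.1155,13.1112)
sweep = 180° − θ = 98.4157°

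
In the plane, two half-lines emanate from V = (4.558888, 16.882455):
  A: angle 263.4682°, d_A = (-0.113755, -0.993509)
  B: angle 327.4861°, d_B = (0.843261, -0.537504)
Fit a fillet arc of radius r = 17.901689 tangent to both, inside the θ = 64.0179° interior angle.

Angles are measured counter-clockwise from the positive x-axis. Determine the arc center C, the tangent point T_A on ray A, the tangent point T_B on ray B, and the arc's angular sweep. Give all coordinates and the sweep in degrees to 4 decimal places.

center=(19.0866,-13.6068) T_A=(1.3011,-11.5704) T_B=(28.7088,1.4890) sweep=115.9821

bisector direction at 295.4771° = (0.430151,-0.902757)
center distance |VC| = r/sin(θ/2) = 17.901689/sin(32.0089°) = 33.773475
C = V + |VC|·bis = (19.0866,-13.6068)
T_A = V + ((C−V)·d_A)·d_A = V + 28.6387·d_A = (1.3011,-11.5704)
T_B = V + ((C−V)·d_B)·d_B = V + 28.6387·d_B = (28.7088,1.4890)
sweep = 180° − θ = 115.9821°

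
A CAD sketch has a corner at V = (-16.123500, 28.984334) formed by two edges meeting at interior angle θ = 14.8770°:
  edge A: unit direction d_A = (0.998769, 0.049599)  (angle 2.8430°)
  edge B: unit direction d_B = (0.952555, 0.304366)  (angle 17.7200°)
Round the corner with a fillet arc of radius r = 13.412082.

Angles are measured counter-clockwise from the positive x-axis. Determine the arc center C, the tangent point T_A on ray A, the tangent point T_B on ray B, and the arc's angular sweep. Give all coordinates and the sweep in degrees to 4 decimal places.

center=(85.8116,47.4751) T_A=(86.4769,34.0795) T_B=(81.7295,60.2508) sweep=165.1230

bisector direction at 10.2815° = (0.983943,0.178485)
center distance |VC| = r/sin(θ/2) = 13.412082/sin(7.4385°) = 103.598662
C = V + |VC|·bis = (85.8116,47.4751)
T_A = V + ((C−V)·d_A)·d_A = V + 102.7268·d_A = (86.4769,34.0795)
T_B = V + ((C−V)·d_B)·d_B = V + 102.7268·d_B = (81.7295,60.2508)
sweep = 180° − θ = 165.1230°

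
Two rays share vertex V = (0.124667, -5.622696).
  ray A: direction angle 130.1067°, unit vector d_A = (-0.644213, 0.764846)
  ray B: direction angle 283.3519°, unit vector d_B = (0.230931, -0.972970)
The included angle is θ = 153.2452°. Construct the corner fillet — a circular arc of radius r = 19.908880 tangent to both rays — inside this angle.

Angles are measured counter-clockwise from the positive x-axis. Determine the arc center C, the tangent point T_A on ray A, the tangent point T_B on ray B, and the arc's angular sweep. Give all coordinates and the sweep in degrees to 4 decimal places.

bisector direction at 206.7293° = (-0.893141,-0.449776)
center distance |VC| = r/sin(θ/2) = 19.908880/sin(76.6226°) = 20.464129
C = V + |VC|·bis = (-18.1527,-14.8270)
T_A = V + ((C−V)·d_A)·d_A = V + 4.7347·d_A = (-2.9255,-2.0014)
T_B = V + ((C−V)·d_B)·d_B = V + 4.7347·d_B = (1.2180,-10.2294)
sweep = 180° − θ = 26.7548°

center=(-18.1527,-14.8270) T_A=(-2.9255,-2.0014) T_B=(1.2180,-10.2294) sweep=26.7548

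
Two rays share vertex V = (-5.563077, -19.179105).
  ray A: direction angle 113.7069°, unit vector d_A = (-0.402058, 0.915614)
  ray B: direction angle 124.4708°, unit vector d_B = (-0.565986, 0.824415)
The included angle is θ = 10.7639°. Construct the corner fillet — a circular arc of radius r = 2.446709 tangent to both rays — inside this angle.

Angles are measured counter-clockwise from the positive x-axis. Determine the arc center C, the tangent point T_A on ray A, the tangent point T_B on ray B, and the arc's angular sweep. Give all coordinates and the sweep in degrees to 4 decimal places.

bisector direction at 119.0889° = (-0.486165,0.873867)
center distance |VC| = r/sin(θ/2) = 2.446709/sin(5.3819°) = 26.085799
C = V + |VC|·bis = (-18.2451,3.6164)
T_A = V + ((C−V)·d_A)·d_A = V + 25.9708·d_A = (-16.0048,4.6001)
T_B = V + ((C−V)·d_B)·d_B = V + 25.9708·d_B = (-20.2622,2.2316)
sweep = 180° − θ = 169.2361°

center=(-18.2451,3.6164) T_A=(-16.0048,4.6001) T_B=(-20.2622,2.2316) sweep=169.2361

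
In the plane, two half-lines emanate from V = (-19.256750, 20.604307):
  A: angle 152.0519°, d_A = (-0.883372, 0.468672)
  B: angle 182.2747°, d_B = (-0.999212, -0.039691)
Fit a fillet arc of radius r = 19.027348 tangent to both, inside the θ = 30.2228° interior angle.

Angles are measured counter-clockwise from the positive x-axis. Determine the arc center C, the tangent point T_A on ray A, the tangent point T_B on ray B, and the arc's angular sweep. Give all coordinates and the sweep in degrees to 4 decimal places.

center=(-90.4192,36.8200) T_A=(-81.5016,53.6282) T_B=(-89.6640,17.8076) sweep=149.7772

bisector direction at 167.1633° = (-0.975007,0.222173)
center distance |VC| = r/sin(θ/2) = 19.027348/sin(15.1114°) = 72.986560
C = V + |VC|·bis = (-90.4192,36.8200)
T_A = V + ((C−V)·d_A)·d_A = V + 70.4627·d_A = (-81.5016,53.6282)
T_B = V + ((C−V)·d_B)·d_B = V + 70.4627·d_B = (-89.6640,17.8076)
sweep = 180° − θ = 149.7772°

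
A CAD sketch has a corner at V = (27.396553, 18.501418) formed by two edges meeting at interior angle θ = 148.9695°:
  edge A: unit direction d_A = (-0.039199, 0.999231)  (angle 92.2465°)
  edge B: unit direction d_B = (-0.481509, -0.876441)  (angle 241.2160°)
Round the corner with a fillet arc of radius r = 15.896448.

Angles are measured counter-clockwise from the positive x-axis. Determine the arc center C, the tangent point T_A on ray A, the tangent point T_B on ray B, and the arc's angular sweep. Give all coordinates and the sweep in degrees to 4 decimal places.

center=(11.3393,22.2879) T_A=(27.2236,22.9111) T_B=(25.2716,14.6337) sweep=31.0305

bisector direction at 166.7313° = (-0.973304,0.229519)
center distance |VC| = r/sin(θ/2) = 15.896448/sin(74.4848°) = 16.497633
C = V + |VC|·bis = (11.3393,22.2879)
T_A = V + ((C−V)·d_A)·d_A = V + 4.4130·d_A = (27.2236,22.9111)
T_B = V + ((C−V)·d_B)·d_B = V + 4.4130·d_B = (25.2716,14.6337)
sweep = 180° − θ = 31.0305°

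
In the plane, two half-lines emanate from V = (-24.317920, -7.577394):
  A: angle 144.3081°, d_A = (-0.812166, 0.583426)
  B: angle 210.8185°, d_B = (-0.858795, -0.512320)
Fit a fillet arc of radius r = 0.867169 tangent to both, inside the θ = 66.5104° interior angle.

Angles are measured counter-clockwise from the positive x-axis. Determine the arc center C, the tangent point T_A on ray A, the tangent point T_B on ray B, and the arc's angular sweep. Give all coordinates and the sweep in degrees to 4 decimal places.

center=(-25.8979,-7.5102) T_A=(-25.3919,-6.8059) T_B=(-25.4536,-8.2549) sweep=113.4896

bisector direction at 177.5633° = (-0.999096,0.042516)
center distance |VC| = r/sin(θ/2) = 0.867169/sin(33.2552°) = 1.581360
C = V + |VC|·bis = (-25.8979,-7.5102)
T_A = V + ((C−V)·d_A)·d_A = V + 1.3224·d_A = (-25.3919,-6.8059)
T_B = V + ((C−V)·d_B)·d_B = V + 1.3224·d_B = (-25.4536,-8.2549)
sweep = 180° − θ = 113.4896°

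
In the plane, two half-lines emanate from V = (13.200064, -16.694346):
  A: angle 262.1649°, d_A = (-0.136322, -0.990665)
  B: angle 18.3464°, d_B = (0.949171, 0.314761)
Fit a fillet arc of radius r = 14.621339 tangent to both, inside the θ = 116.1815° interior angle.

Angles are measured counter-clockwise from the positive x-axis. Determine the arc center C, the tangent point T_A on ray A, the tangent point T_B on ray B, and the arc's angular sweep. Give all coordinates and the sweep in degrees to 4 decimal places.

bisector direction at 320.2557° = (0.768905,-0.639363)
center distance |VC| = r/sin(θ/2) = 14.621339/sin(58.0907°) = 17.224142
C = V + |VC|·bis = (26.4438,-27.7068)
T_A = V + ((C−V)·d_A)·d_A = V + 9.1043·d_A = (11.9589,-25.7136)
T_B = V + ((C−V)·d_B)·d_B = V + 9.1043·d_B = (21.8416,-13.8287)
sweep = 180° − θ = 63.8185°

center=(26.4438,-27.7068) T_A=(11.9589,-25.7136) T_B=(21.8416,-13.8287) sweep=63.8185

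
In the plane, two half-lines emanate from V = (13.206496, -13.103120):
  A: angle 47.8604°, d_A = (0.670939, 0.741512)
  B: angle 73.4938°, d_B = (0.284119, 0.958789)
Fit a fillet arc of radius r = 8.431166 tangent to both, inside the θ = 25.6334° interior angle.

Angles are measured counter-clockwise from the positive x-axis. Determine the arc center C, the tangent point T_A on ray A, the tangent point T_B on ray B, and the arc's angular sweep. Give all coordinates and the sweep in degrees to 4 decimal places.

center=(31.8196,20.0341) T_A=(38.0714,14.3773) T_B=(23.7359,22.4295) sweep=154.3666

bisector direction at 60.6771° = (0.489731,0.871874)
center distance |VC| = r/sin(θ/2) = 8.431166/sin(12.8167°) = 38.006865
C = V + |VC|·bis = (31.8196,20.0341)
T_A = V + ((C−V)·d_A)·d_A = V + 37.0599·d_A = (38.0714,14.3773)
T_B = V + ((C−V)·d_B)·d_B = V + 37.0599·d_B = (23.7359,22.4295)
sweep = 180° − θ = 154.3666°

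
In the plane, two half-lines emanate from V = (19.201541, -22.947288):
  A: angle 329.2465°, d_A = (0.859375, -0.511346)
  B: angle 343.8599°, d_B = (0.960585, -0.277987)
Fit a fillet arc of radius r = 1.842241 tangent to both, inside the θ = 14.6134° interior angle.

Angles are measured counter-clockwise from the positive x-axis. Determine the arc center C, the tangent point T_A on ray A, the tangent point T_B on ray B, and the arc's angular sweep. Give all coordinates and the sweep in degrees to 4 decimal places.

center=(32.4907,-28.7109) T_A=(31.5487,-30.2941) T_B=(33.0028,-26.9413) sweep=165.3866

bisector direction at 336.5532° = (0.917430,-0.397897)
center distance |VC| = r/sin(θ/2) = 1.842241/sin(7.3067°) = 14.485236
C = V + |VC|·bis = (32.4907,-28.7109)
T_A = V + ((C−V)·d_A)·d_A = V + 14.3676·d_A = (31.5487,-30.2941)
T_B = V + ((C−V)·d_B)·d_B = V + 14.3676·d_B = (33.0028,-26.9413)
sweep = 180° − θ = 165.3866°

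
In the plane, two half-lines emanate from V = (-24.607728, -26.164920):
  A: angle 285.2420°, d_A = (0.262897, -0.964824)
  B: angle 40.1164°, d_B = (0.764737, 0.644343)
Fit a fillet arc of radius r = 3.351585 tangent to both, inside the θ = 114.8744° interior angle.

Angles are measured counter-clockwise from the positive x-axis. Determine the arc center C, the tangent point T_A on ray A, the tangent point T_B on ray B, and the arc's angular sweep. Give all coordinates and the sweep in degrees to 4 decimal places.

bisector direction at 342.6792° = (0.954653,-0.297721)
center distance |VC| = r/sin(θ/2) = 3.351585/sin(57.4372°) = 3.976717
C = V + |VC|·bis = (-20.8113,-27.3489)
T_A = V + ((C−V)·d_A)·d_A = V + 2.1404·d_A = (-24.0450,-28.2300)
T_B = V + ((C−V)·d_B)·d_B = V + 2.1404·d_B = (-22.9709,-24.7858)
sweep = 180° − θ = 65.1256°

center=(-20.8113,-27.3489) T_A=(-24.0450,-28.2300) T_B=(-22.9709,-24.7858) sweep=65.1256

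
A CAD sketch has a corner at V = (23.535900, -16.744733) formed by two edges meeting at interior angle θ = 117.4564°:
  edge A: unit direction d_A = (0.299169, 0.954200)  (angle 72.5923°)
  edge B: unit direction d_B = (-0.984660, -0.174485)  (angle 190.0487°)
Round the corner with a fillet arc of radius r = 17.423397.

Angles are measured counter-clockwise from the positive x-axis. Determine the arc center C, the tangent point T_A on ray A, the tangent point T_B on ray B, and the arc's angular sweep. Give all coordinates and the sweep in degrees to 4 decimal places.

center=(10.0763,-1.4350) T_A=(26.7017,-6.6475) T_B=(13.1164,-18.5911) sweep=62.5436

bisector direction at 131.3205° = (-0.660270,0.751028)
center distance |VC| = r/sin(θ/2) = 17.423397/sin(58.7282°) = 20.385051
C = V + |VC|·bis = (10.0763,-1.4350)
T_A = V + ((C−V)·d_A)·d_A = V + 10.5818·d_A = (26.7017,-6.6475)
T_B = V + ((C−V)·d_B)·d_B = V + 10.5818·d_B = (13.1164,-18.5911)
sweep = 180° − θ = 62.5436°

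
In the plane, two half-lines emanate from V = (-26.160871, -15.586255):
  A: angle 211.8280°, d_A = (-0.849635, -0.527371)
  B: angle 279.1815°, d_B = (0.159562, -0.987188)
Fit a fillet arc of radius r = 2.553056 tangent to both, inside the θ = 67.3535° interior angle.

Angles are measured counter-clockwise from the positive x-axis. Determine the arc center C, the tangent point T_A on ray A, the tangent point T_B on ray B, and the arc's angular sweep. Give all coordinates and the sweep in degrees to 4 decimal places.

center=(-28.0699,-19.7761) T_A=(-29.4163,-17.6069) T_B=(-25.5495,-19.3687) sweep=112.6465

bisector direction at 245.5048° = (-0.414618,-0.909996)
center distance |VC| = r/sin(θ/2) = 2.553056/sin(33.6767°) = 4.604193
C = V + |VC|·bis = (-28.0699,-19.7761)
T_A = V + ((C−V)·d_A)·d_A = V + 3.8315·d_A = (-29.4163,-17.6069)
T_B = V + ((C−V)·d_B)·d_B = V + 3.8315·d_B = (-25.5495,-19.3687)
sweep = 180° − θ = 112.6465°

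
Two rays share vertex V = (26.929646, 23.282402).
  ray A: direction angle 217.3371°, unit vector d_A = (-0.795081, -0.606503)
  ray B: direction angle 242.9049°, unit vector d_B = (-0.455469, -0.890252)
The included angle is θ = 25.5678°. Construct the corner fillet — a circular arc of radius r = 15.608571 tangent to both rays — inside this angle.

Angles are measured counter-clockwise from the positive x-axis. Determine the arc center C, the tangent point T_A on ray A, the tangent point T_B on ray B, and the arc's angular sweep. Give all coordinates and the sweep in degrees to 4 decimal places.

bisector direction at 230.1210° = (-0.641168,-0.767400)
center distance |VC| = r/sin(θ/2) = 15.608571/sin(12.7839°) = 70.539411
C = V + |VC|·bis = (-18.2980,-30.8496)
T_A = V + ((C−V)·d_A)·d_A = V + 68.7908·d_A = (-27.7646,-18.4395)
T_B = V + ((C−V)·d_B)·d_B = V + 68.7908·d_B = (-4.4024,-37.9588)
sweep = 180° − θ = 154.4322°

center=(-18.2980,-30.8496) T_A=(-27.7646,-18.4395) T_B=(-4.4024,-37.9588) sweep=154.4322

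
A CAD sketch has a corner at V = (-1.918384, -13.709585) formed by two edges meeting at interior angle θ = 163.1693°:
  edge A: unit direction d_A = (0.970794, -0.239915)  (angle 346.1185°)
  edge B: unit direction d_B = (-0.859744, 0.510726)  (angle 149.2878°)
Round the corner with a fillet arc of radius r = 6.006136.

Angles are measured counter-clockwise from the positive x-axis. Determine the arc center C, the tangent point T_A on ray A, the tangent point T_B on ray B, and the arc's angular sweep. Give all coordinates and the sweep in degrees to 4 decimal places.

bisector direction at 67.7031° = (0.379405,0.925231)
center distance |VC| = r/sin(θ/2) = 6.006136/sin(81.5846°) = 6.071507
C = V + |VC|·bis = (0.3852,-8.0920)
T_A = V + ((C−V)·d_A)·d_A = V + 0.8886·d_A = (-1.0558,-13.9228)
T_B = V + ((C−V)·d_B)·d_B = V + 0.8886·d_B = (-2.6823,-13.2558)
sweep = 180° − θ = 16.8307°

center=(0.3852,-8.0920) T_A=(-1.0558,-13.9228) T_B=(-2.6823,-13.2558) sweep=16.8307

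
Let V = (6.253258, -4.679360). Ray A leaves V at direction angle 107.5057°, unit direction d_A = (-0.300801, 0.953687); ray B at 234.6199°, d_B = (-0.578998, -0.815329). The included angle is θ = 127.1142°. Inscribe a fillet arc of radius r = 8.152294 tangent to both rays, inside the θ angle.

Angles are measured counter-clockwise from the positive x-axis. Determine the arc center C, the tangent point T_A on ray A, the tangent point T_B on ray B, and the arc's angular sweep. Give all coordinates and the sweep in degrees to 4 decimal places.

bisector direction at 171.0628° = (-0.987859,0.155352)
center distance |VC| = r/sin(θ/2) = 8.152294/sin(63.5571°) = 9.104857
C = V + |VC|·bis = (-2.7411,-3.2649)
T_A = V + ((C−V)·d_A)·d_A = V + 4.0544·d_A = (5.0337,-0.8127)
T_B = V + ((C−V)·d_B)·d_B = V + 4.0544·d_B = (3.9057,-7.9851)
sweep = 180° − θ = 52.8858°

center=(-2.7411,-3.2649) T_A=(5.0337,-0.8127) T_B=(3.9057,-7.9851) sweep=52.8858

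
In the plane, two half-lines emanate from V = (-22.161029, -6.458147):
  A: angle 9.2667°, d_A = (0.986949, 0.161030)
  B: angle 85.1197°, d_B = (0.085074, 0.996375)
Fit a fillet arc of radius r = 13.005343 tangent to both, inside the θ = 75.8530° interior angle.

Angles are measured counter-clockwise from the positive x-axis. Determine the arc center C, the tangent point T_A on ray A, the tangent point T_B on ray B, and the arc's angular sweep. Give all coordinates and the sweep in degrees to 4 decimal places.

bisector direction at 47.1932° = (0.679528,0.733649)
center distance |VC| = r/sin(θ/2) = 13.005343/sin(37.9265°) = 21.158938
C = V + |VC|·bis = (-7.7829,9.0651)
T_A = V + ((C−V)·d_A)·d_A = V + 16.6902·d_A = (-5.6887,-3.7705)
T_B = V + ((C−V)·d_B)·d_B = V + 16.6902·d_B = (-20.7411,10.1715)
sweep = 180° − θ = 104.1470°

center=(-7.7829,9.0651) T_A=(-5.6887,-3.7705) T_B=(-20.7411,10.1715) sweep=104.1470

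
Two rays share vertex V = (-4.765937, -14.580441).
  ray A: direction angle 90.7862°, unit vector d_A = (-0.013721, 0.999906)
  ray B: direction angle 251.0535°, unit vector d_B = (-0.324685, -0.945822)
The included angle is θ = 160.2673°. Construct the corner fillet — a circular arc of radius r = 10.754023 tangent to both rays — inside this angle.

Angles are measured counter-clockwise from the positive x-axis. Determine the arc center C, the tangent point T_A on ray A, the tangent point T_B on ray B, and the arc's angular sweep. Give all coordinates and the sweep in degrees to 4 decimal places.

center=(-15.5446,-12.8578) T_A=(-4.7916,-12.7102) T_B=(-5.3732,-16.3495) sweep=19.7327

bisector direction at 170.9199° = (-0.987469,0.157816)
center distance |VC| = r/sin(θ/2) = 10.754023/sin(80.1337°) = 10.915461
C = V + |VC|·bis = (-15.5446,-12.8578)
T_A = V + ((C−V)·d_A)·d_A = V + 1.8704·d_A = (-4.7916,-12.7102)
T_B = V + ((C−V)·d_B)·d_B = V + 1.8704·d_B = (-5.3732,-16.3495)
sweep = 180° − θ = 19.7327°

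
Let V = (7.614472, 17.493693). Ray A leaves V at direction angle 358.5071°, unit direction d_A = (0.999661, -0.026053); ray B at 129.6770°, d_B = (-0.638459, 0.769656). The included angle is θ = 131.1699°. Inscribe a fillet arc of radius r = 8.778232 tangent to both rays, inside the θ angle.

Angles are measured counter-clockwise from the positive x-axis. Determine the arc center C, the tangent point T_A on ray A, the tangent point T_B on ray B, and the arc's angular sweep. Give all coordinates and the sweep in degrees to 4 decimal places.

bisector direction at 64.0920° = (0.436927,0.899497)
center distance |VC| = r/sin(θ/2) = 8.778232/sin(65.5850°) = 9.640316
C = V + |VC|·bis = (11.8266,26.1651)
T_A = V + ((C−V)·d_A)·d_A = V + 3.9848·d_A = (11.5979,17.3899)
T_B = V + ((C−V)·d_B)·d_B = V + 3.9848·d_B = (5.0704,20.5606)
sweep = 180° − θ = 48.8301°

center=(11.8266,26.1651) T_A=(11.5979,17.3899) T_B=(5.0704,20.5606) sweep=48.8301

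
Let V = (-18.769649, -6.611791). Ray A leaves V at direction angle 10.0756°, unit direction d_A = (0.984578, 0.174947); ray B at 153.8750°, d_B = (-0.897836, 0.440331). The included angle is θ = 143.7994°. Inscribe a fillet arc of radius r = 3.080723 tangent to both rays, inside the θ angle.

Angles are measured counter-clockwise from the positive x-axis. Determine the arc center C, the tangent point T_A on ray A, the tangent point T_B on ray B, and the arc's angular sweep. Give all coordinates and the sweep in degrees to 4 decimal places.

center=(-18.3172,-3.4024) T_A=(-17.7782,-6.4356) T_B=(-19.6737,-6.1684) sweep=36.2006

bisector direction at 81.9753° = (0.139600,0.990208)
center distance |VC| = r/sin(θ/2) = 3.080723/sin(71.8997°) = 3.241112
C = V + |VC|·bis = (-18.3172,-3.4024)
T_A = V + ((C−V)·d_A)·d_A = V + 1.0070·d_A = (-17.7782,-6.4356)
T_B = V + ((C−V)·d_B)·d_B = V + 1.0070·d_B = (-19.6737,-6.1684)
sweep = 180° − θ = 36.2006°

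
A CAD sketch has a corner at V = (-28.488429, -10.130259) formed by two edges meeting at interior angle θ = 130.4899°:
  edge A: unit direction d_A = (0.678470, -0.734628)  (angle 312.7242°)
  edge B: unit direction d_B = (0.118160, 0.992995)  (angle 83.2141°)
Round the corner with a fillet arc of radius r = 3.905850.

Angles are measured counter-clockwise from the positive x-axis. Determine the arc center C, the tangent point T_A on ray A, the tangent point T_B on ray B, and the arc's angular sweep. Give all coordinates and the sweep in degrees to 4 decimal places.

bisector direction at 17.9692° = (0.951223,0.308505)
center distance |VC| = r/sin(θ/2) = 3.905850/sin(65.2450°) = 4.301094
C = V + |VC|·bis = (-24.3971,-8.8034)
T_A = V + ((C−V)·d_A)·d_A = V + 1.8010·d_A = (-27.2665,-11.4534)
T_B = V + ((C−V)·d_B)·d_B = V + 1.8010·d_B = (-28.2756,-8.3418)
sweep = 180° − θ = 49.5101°

center=(-24.3971,-8.8034) T_A=(-27.2665,-11.4534) T_B=(-28.2756,-8.3418) sweep=49.5101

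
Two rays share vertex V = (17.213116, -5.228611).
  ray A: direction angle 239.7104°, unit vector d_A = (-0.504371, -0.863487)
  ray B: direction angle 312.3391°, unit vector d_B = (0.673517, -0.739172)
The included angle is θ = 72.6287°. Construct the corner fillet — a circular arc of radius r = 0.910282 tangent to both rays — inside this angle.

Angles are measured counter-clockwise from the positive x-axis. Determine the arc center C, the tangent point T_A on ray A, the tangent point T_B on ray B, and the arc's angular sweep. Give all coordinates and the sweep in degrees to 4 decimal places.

bisector direction at 276.0247° = (0.104958,-0.994477)
center distance |VC| = r/sin(θ/2) = 0.910282/sin(36.3143°) = 1.537080
C = V + |VC|·bis = (17.3744,-6.7572)
T_A = V + ((C−V)·d_A)·d_A = V + 1.2385·d_A = (16.5884,-6.2981)
T_B = V + ((C−V)·d_B)·d_B = V + 1.2385·d_B = (18.0473,-6.1441)
sweep = 180° − θ = 107.3713°

center=(17.3744,-6.7572) T_A=(16.5884,-6.2981) T_B=(18.0473,-6.1441) sweep=107.3713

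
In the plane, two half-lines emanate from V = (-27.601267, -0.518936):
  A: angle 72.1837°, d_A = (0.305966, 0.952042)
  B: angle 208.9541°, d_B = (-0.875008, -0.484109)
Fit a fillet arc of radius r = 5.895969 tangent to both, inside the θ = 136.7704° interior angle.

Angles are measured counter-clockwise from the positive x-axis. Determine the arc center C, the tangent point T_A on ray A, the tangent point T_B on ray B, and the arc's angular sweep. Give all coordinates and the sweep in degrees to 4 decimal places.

center=(-32.4997,3.5091) T_A=(-26.8865,1.7052) T_B=(-29.6454,-1.6499) sweep=43.2296

bisector direction at 140.5689° = (-0.772389,0.635150)
center distance |VC| = r/sin(θ/2) = 5.895969/sin(68.3852°) = 6.341924
C = V + |VC|·bis = (-32.4997,3.5091)
T_A = V + ((C−V)·d_A)·d_A = V + 2.3361·d_A = (-26.8865,1.7052)
T_B = V + ((C−V)·d_B)·d_B = V + 2.3361·d_B = (-29.6454,-1.6499)
sweep = 180° − θ = 43.2296°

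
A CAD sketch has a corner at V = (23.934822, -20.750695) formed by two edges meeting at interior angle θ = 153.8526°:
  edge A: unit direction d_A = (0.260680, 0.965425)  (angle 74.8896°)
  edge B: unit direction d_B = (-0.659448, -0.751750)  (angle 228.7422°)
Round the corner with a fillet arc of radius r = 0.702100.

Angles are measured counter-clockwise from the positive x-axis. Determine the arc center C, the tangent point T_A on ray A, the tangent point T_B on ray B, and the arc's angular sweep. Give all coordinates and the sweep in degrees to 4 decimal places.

center=(23.2995,-20.4103) T_A=(23.9773,-20.5933) T_B=(23.8273,-20.8733) sweep=26.1474

bisector direction at 151.8159° = (-0.881435,0.472306)
center distance |VC| = r/sin(θ/2) = 0.702100/sin(76.9263°) = 0.720783
C = V + |VC|·bis = (23.2995,-20.4103)
T_A = V + ((C−V)·d_A)·d_A = V + 0.1630·d_A = (23.9773,-20.5933)
T_B = V + ((C−V)·d_B)·d_B = V + 0.1630·d_B = (23.8273,-20.8733)
sweep = 180° − θ = 26.1474°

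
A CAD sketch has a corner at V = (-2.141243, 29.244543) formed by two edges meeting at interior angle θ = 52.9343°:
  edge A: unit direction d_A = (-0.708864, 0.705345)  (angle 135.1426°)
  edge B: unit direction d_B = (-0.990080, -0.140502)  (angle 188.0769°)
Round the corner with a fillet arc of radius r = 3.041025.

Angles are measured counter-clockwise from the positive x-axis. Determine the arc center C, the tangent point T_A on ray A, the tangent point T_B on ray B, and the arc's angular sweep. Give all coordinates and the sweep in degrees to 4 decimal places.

center=(-8.6160,31.3972) T_A=(-6.4711,33.5529) T_B=(-8.1888,28.3863) sweep=127.0657

bisector direction at 161.6097° = (-0.948930,0.315488)
center distance |VC| = r/sin(θ/2) = 3.041025/sin(26.4672°) = 6.823266
C = V + |VC|·bis = (-8.6160,31.3972)
T_A = V + ((C−V)·d_A)·d_A = V + 6.1081·d_A = (-6.4711,33.5529)
T_B = V + ((C−V)·d_B)·d_B = V + 6.1081·d_B = (-8.1888,28.3863)
sweep = 180° − θ = 127.0657°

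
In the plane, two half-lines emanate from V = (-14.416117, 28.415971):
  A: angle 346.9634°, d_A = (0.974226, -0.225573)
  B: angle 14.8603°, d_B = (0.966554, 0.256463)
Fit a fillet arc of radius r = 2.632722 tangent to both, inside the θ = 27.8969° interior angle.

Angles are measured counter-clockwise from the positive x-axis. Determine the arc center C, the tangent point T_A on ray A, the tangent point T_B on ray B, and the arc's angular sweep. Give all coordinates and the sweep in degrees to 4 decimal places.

center=(-3.4956,28.5898) T_A=(-4.0894,26.0249) T_B=(-4.1708,31.1345) sweep=152.1031

bisector direction at 0.9118° = (0.999873,0.015914)
center distance |VC| = r/sin(θ/2) = 2.632722/sin(13.9484°) = 10.921946
C = V + |VC|·bis = (-3.4956,28.5898)
T_A = V + ((C−V)·d_A)·d_A = V + 10.5999·d_A = (-4.0894,26.0249)
T_B = V + ((C−V)·d_B)·d_B = V + 10.5999·d_B = (-4.1708,31.1345)
sweep = 180° − θ = 152.1031°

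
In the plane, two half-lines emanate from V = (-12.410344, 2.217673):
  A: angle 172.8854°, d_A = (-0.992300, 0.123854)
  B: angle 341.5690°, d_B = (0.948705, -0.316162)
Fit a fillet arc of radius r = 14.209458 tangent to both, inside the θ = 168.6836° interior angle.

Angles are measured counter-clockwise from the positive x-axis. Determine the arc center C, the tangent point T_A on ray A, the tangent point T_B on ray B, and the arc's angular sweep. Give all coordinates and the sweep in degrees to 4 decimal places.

center=(-15.5672,-11.7080) T_A=(-13.8073,2.3920) T_B=(-11.0747,1.7726) sweep=11.3164

bisector direction at 257.2272° = (-0.221086,-0.975254)
center distance |VC| = r/sin(θ/2) = 14.209458/sin(84.3418°) = 14.279029
C = V + |VC|·bis = (-15.5672,-11.7080)
T_A = V + ((C−V)·d_A)·d_A = V + 1.4078·d_A = (-13.8073,2.3920)
T_B = V + ((C−V)·d_B)·d_B = V + 1.4078·d_B = (-11.0747,1.7726)
sweep = 180° − θ = 11.3164°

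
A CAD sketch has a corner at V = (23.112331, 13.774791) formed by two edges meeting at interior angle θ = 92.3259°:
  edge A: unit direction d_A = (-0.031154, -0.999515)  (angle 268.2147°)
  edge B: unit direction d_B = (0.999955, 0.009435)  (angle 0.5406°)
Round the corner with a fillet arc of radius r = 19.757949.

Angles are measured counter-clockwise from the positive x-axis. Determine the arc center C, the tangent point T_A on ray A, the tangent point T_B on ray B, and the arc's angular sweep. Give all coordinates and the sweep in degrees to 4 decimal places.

bisector direction at 314.3777° = (0.699385,-0.714746)
center distance |VC| = r/sin(θ/2) = 19.757949/sin(46.1630°) = 27.391663
C = V + |VC|·bis = (42.2696,-5.8033)
T_A = V + ((C−V)·d_A)·d_A = V + 18.9717·d_A = (22.5213,-5.1877)
T_B = V + ((C−V)·d_B)·d_B = V + 18.9717·d_B = (42.0832,13.9538)
sweep = 180° − θ = 87.6741°

center=(42.2696,-5.8033) T_A=(22.5213,-5.1877) T_B=(42.0832,13.9538) sweep=87.6741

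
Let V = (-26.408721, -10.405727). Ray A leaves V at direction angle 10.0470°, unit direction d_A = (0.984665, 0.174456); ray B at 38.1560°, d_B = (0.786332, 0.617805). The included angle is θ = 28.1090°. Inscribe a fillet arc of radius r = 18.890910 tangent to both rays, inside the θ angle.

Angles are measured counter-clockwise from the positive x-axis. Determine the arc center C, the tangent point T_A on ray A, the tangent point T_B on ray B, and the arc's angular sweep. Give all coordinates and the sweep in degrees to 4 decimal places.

center=(44.5999,21.3602) T_A=(47.8955,2.7590) T_B=(32.9290,36.2147) sweep=151.8910

bisector direction at 24.1015° = (0.912823,0.408354)
center distance |VC| = r/sin(θ/2) = 18.890910/sin(14.0545°) = 77.790074
C = V + |VC|·bis = (44.5999,21.3602)
T_A = V + ((C−V)·d_A)·d_A = V + 75.4614·d_A = (47.8955,2.7590)
T_B = V + ((C−V)·d_B)·d_B = V + 75.4614·d_B = (32.9290,36.2147)
sweep = 180° − θ = 151.8910°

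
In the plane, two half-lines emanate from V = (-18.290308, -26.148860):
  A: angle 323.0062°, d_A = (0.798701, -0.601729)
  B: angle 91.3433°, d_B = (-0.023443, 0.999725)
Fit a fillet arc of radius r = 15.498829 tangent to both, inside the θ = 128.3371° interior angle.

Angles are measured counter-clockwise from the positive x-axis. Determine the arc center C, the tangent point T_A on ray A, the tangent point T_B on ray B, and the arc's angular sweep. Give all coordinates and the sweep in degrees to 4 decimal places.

bisector direction at 27.1748° = (0.889618,0.456706)
center distance |VC| = r/sin(θ/2) = 15.498829/sin(64.1685°) = 17.219396
C = V + |VC|·bis = (-2.9716,-18.2847)
T_A = V + ((C−V)·d_A)·d_A = V + 7.5029·d_A = (-12.2977,-30.6636)
T_B = V + ((C−V)·d_B)·d_B = V + 7.5029·d_B = (-18.4662,-18.6480)
sweep = 180° − θ = 51.6629°

center=(-2.9716,-18.2847) T_A=(-12.2977,-30.6636) T_B=(-18.4662,-18.6480) sweep=51.6629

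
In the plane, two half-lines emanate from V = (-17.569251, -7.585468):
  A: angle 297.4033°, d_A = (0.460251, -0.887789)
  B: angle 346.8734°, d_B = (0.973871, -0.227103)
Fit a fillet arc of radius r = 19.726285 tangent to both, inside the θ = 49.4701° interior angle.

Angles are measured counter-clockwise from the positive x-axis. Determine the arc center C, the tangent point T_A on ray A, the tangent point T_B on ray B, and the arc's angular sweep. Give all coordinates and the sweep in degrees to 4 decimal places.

center=(19.6510,-36.5207) T_A=(2.1382,-45.5997) T_B=(24.1309,-17.3098) sweep=130.5299

bisector direction at 322.1384° = (0.789495,-0.613757)
center distance |VC| = r/sin(θ/2) = 19.726285/sin(24.7351°) = 47.144388
C = V + |VC|·bis = (19.6510,-36.5207)
T_A = V + ((C−V)·d_A)·d_A = V + 42.8190·d_A = (2.1382,-45.5997)
T_B = V + ((C−V)·d_B)·d_B = V + 42.8190·d_B = (24.1309,-17.3098)
sweep = 180° − θ = 130.5299°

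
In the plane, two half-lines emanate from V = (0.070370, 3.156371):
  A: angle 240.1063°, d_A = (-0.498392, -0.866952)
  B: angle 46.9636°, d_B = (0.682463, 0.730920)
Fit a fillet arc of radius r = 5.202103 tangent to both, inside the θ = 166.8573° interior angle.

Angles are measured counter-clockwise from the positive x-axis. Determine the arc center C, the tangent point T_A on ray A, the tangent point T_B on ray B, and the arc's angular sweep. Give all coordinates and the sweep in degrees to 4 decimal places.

bisector direction at 323.5349° = (0.804220,-0.594332)
center distance |VC| = r/sin(θ/2) = 5.202103/sin(83.4287°) = 5.236506
C = V + |VC|·bis = (4.2817,0.0441)
T_A = V + ((C−V)·d_A)·d_A = V + 0.5993·d_A = (-0.2283,2.6368)
T_B = V + ((C−V)·d_B)·d_B = V + 0.5993·d_B = (0.4793,3.5944)
sweep = 180° − θ = 13.1427°

center=(4.2817,0.0441) T_A=(-0.2283,2.6368) T_B=(0.4793,3.5944) sweep=13.1427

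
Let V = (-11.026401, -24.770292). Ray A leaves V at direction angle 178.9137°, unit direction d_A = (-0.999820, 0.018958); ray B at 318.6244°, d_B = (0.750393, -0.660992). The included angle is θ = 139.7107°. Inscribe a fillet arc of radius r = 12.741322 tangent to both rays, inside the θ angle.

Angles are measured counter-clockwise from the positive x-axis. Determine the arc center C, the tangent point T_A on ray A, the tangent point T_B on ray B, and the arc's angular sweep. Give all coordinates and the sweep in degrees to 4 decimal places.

bisector direction at 248.7690° = (-0.362128,-0.932128)
center distance |VC| = r/sin(θ/2) = 12.741322/sin(69.8554°) = 13.571546
C = V + |VC|·bis = (-15.9410,-37.4207)
T_A = V + ((C−V)·d_A)·d_A = V + 4.6739·d_A = (-15.6995,-24.6817)
T_B = V + ((C−V)·d_B)·d_B = V + 4.6739·d_B = (-7.5191,-27.8597)
sweep = 180° − θ = 40.2893°

center=(-15.9410,-37.4207) T_A=(-15.6995,-24.6817) T_B=(-7.5191,-27.8597) sweep=40.2893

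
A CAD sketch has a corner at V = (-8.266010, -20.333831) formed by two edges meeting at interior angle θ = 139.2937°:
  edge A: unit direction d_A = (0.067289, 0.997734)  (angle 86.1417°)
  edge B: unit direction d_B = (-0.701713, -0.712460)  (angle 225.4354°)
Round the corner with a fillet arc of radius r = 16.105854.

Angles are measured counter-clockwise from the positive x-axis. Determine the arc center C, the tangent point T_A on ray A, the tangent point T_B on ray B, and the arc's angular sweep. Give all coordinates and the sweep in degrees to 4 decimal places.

bisector direction at 155.7885° = (-0.912038,0.410105)
center distance |VC| = r/sin(θ/2) = 16.105854/sin(69.6469°) = 17.178355
C = V + |VC|·bis = (-23.9333,-13.2889)
T_A = V + ((C−V)·d_A)·d_A = V + 5.9747·d_A = (-7.8640,-14.3726)
T_B = V + ((C−V)·d_B)·d_B = V + 5.9747·d_B = (-12.4586,-24.5906)
sweep = 180° − θ = 40.7063°

center=(-23.9333,-13.2889) T_A=(-7.8640,-14.3726) T_B=(-12.4586,-24.5906) sweep=40.7063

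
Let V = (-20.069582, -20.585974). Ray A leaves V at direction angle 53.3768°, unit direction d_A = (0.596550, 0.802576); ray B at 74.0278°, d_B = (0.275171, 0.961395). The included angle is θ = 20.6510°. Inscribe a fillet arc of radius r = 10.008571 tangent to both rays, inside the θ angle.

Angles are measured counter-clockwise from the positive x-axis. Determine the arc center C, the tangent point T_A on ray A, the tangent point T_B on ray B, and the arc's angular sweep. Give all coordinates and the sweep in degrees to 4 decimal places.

center=(4.6690,29.4738) T_A=(12.7017,23.5032) T_B=(-4.9532,32.2279) sweep=159.3490

bisector direction at 63.7023° = (0.443035,0.896504)
center distance |VC| = r/sin(θ/2) = 10.008571/sin(10.3255°) = 55.838910
C = V + |VC|·bis = (4.6690,29.4738)
T_A = V + ((C−V)·d_A)·d_A = V + 54.9346·d_A = (12.7017,23.5032)
T_B = V + ((C−V)·d_B)·d_B = V + 54.9346·d_B = (-4.9532,32.2279)
sweep = 180° − θ = 159.3490°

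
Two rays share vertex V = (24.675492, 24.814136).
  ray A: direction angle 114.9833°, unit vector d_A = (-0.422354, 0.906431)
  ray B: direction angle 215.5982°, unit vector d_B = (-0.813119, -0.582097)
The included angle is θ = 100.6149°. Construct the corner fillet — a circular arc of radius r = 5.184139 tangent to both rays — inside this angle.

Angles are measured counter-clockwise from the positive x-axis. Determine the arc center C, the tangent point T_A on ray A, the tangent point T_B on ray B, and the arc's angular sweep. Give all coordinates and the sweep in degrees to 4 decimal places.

bisector direction at 165.2908° = (-0.967227,0.253914)
center distance |VC| = r/sin(θ/2) = 5.184139/sin(50.3075°) = 6.737175
C = V + |VC|·bis = (18.1591,26.5248)
T_A = V + ((C−V)·d_A)·d_A = V + 4.3028·d_A = (22.8582,28.7143)
T_B = V + ((C−V)·d_B)·d_B = V + 4.3028·d_B = (21.1768,22.3095)
sweep = 180° − θ = 79.3851°

center=(18.1591,26.5248) T_A=(22.8582,28.7143) T_B=(21.1768,22.3095) sweep=79.3851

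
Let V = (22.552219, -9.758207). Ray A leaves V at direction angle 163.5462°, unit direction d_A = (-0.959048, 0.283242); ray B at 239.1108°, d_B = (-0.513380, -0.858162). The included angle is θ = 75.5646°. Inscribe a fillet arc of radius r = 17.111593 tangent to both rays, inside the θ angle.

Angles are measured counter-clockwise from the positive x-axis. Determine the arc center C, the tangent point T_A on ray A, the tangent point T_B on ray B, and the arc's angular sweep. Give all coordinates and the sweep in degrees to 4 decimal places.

bisector direction at 201.3285° = (-0.931510,-0.363715)
center distance |VC| = r/sin(θ/2) = 17.111593/sin(37.7823°) = 27.929865
C = V + |VC|·bis = (-3.4647,-19.9167)
T_A = V + ((C−V)·d_A)·d_A = V + 22.0742·d_A = (1.3820,-3.5059)
T_B = V + ((C−V)·d_B)·d_B = V + 22.0742·d_B = (11.2198,-28.7014)
sweep = 180° − θ = 104.4354°

center=(-3.4647,-19.9167) T_A=(1.3820,-3.5059) T_B=(11.2198,-28.7014) sweep=104.4354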